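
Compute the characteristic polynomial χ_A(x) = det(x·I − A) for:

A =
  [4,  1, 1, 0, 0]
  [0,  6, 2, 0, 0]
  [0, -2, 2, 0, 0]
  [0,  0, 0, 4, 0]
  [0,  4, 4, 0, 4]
x^5 - 20*x^4 + 160*x^3 - 640*x^2 + 1280*x - 1024

Expanding det(x·I − A) (e.g. by cofactor expansion or by noting that A is similar to its Jordan form J, which has the same characteristic polynomial as A) gives
  χ_A(x) = x^5 - 20*x^4 + 160*x^3 - 640*x^2 + 1280*x - 1024
which factors as (x - 4)^5. The eigenvalues (with algebraic multiplicities) are λ = 4 with multiplicity 5.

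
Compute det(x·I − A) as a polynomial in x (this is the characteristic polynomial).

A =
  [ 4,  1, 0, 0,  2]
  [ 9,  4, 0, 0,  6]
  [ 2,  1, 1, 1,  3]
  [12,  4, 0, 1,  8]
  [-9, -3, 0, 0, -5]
x^5 - 5*x^4 + 10*x^3 - 10*x^2 + 5*x - 1

Expanding det(x·I − A) (e.g. by cofactor expansion or by noting that A is similar to its Jordan form J, which has the same characteristic polynomial as A) gives
  χ_A(x) = x^5 - 5*x^4 + 10*x^3 - 10*x^2 + 5*x - 1
which factors as (x - 1)^5. The eigenvalues (with algebraic multiplicities) are λ = 1 with multiplicity 5.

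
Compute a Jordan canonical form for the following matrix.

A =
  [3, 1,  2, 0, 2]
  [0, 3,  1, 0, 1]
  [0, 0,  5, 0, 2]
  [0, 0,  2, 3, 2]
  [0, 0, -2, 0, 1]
J_3(3) ⊕ J_1(3) ⊕ J_1(3)

The characteristic polynomial is
  det(x·I − A) = x^5 - 15*x^4 + 90*x^3 - 270*x^2 + 405*x - 243 = (x - 3)^5

Eigenvalues and multiplicities (the geometric multiplicity of λ is n − rank(A − λI), which equals the number of Jordan blocks for λ):
  λ = 3: algebraic multiplicity = 5, geometric multiplicity = 3

Determining the block sizes for each eigenvalue:
  λ = 3: with am = 5 and gm = 3, the partition is not yet determined (e.g. several partitions of 5 into 3 parts exist). Let N = A − (3)·I. Computing rank(N^1) = 2, rank(N^2) = 1, rank(N^3) = 0; the number of blocks of size ≥ j is rank(N^{j−1}) − rank(N^j), giving [3, 1, 1]. So we have 1 block(s) of size 3, 2 block(s) of size 1 → block sizes [3, 1, 1]

Assembling the blocks gives a Jordan form
J =
  [3, 1, 0, 0, 0]
  [0, 3, 1, 0, 0]
  [0, 0, 3, 0, 0]
  [0, 0, 0, 3, 0]
  [0, 0, 0, 0, 3]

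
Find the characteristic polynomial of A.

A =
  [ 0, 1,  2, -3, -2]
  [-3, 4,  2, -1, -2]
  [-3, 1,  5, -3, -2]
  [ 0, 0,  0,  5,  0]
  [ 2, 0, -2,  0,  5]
x^5 - 19*x^4 + 142*x^3 - 522*x^2 + 945*x - 675

Expanding det(x·I − A) (e.g. by cofactor expansion or by noting that A is similar to its Jordan form J, which has the same characteristic polynomial as A) gives
  χ_A(x) = x^5 - 19*x^4 + 142*x^3 - 522*x^2 + 945*x - 675
which factors as (x - 5)^2*(x - 3)^3. The eigenvalues (with algebraic multiplicities) are λ = 3 with multiplicity 3, λ = 5 with multiplicity 2.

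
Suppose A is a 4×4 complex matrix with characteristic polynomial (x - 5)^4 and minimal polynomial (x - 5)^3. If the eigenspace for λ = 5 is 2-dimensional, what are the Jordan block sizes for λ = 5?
Block sizes for λ = 5: [3, 1]

Step 1 — from the characteristic polynomial, algebraic multiplicity of λ = 5 is 4. From dim ker(A − (5)·I) = 2, there are exactly 2 Jordan blocks for λ = 5.
Step 2 — from the minimal polynomial, the factor (x − 5)^3 tells us the largest block for λ = 5 has size 3.
Step 3 — with total size 4, 2 blocks, and largest block 3, the block sizes (in nonincreasing order) are [3, 1].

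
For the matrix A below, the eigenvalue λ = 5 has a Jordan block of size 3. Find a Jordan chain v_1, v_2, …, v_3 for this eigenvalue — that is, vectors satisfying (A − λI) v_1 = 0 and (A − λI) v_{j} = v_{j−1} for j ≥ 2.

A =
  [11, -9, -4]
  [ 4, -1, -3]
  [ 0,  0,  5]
A Jordan chain for λ = 5 of length 3:
v_1 = (3, 2, 0)ᵀ
v_2 = (-4, -3, 0)ᵀ
v_3 = (0, 0, 1)ᵀ

Let N = A − (5)·I. We want v_3 with N^3 v_3 = 0 but N^2 v_3 ≠ 0; then v_{j-1} := N · v_j for j = 3, …, 2.

Pick v_3 = (0, 0, 1)ᵀ.
Then v_2 = N · v_3 = (-4, -3, 0)ᵀ.
Then v_1 = N · v_2 = (3, 2, 0)ᵀ.

Sanity check: (A − (5)·I) v_1 = (0, 0, 0)ᵀ = 0. ✓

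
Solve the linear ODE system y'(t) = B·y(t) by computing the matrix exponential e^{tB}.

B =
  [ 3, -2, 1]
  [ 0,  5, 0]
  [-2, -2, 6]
e^{tB} =
  [-exp(5*t) + 2*exp(4*t), -2*exp(5*t) + 2*exp(4*t), exp(5*t) - exp(4*t)]
  [0, exp(5*t), 0]
  [-2*exp(5*t) + 2*exp(4*t), -2*exp(5*t) + 2*exp(4*t), 2*exp(5*t) - exp(4*t)]

Strategy: write B = P · J · P⁻¹ where J is a Jordan canonical form, so e^{tB} = P · e^{tJ} · P⁻¹, and e^{tJ} can be computed block-by-block.

B has Jordan form
J =
  [4, 0, 0]
  [0, 5, 0]
  [0, 0, 5]
(up to reordering of blocks).

Per-block formulas:
  For a 1×1 block at λ = 5: exp(t · [5]) = [e^(5t)].
  For a 1×1 block at λ = 4: exp(t · [4]) = [e^(4t)].

After assembling e^{tJ} and conjugating by P, we get:

e^{tB} =
  [-exp(5*t) + 2*exp(4*t), -2*exp(5*t) + 2*exp(4*t), exp(5*t) - exp(4*t)]
  [0, exp(5*t), 0]
  [-2*exp(5*t) + 2*exp(4*t), -2*exp(5*t) + 2*exp(4*t), 2*exp(5*t) - exp(4*t)]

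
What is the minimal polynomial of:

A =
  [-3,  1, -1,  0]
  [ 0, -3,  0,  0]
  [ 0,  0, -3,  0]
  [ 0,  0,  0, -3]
x^2 + 6*x + 9

The characteristic polynomial is χ_A(x) = (x + 3)^4, so the eigenvalues are known. The minimal polynomial is
  m_A(x) = Π_λ (x − λ)^{k_λ}
where k_λ is the size of the *largest* Jordan block for λ (equivalently, the smallest k with (A − λI)^k v = 0 for every generalised eigenvector v of λ).

  λ = -3: largest Jordan block has size 2, contributing (x + 3)^2

So m_A(x) = (x + 3)^2 = x^2 + 6*x + 9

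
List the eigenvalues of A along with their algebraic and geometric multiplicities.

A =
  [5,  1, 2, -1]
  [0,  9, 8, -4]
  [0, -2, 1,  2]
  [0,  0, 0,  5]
λ = 5: alg = 4, geom = 3

Step 1 — factor the characteristic polynomial to read off the algebraic multiplicities:
  χ_A(x) = (x - 5)^4

Step 2 — compute geometric multiplicities via the rank-nullity identity g(λ) = n − rank(A − λI):
  rank(A − (5)·I) = 1, so dim ker(A − (5)·I) = n − 1 = 3

Summary:
  λ = 5: algebraic multiplicity = 4, geometric multiplicity = 3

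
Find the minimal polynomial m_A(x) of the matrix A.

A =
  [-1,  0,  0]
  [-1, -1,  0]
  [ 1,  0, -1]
x^2 + 2*x + 1

The characteristic polynomial is χ_A(x) = (x + 1)^3, so the eigenvalues are known. The minimal polynomial is
  m_A(x) = Π_λ (x − λ)^{k_λ}
where k_λ is the size of the *largest* Jordan block for λ (equivalently, the smallest k with (A − λI)^k v = 0 for every generalised eigenvector v of λ).

  λ = -1: largest Jordan block has size 2, contributing (x + 1)^2

So m_A(x) = (x + 1)^2 = x^2 + 2*x + 1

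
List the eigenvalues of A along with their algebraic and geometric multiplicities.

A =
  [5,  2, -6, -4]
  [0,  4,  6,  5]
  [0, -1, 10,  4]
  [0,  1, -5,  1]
λ = 5: alg = 4, geom = 2

Step 1 — factor the characteristic polynomial to read off the algebraic multiplicities:
  χ_A(x) = (x - 5)^4

Step 2 — compute geometric multiplicities via the rank-nullity identity g(λ) = n − rank(A − λI):
  rank(A − (5)·I) = 2, so dim ker(A − (5)·I) = n − 2 = 2

Summary:
  λ = 5: algebraic multiplicity = 4, geometric multiplicity = 2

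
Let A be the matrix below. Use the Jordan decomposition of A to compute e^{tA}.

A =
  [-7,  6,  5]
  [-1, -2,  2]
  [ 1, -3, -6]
e^{tA} =
  [3*t^2*exp(-5*t)/2 - 2*t*exp(-5*t) + exp(-5*t), -9*t^2*exp(-5*t)/2 + 6*t*exp(-5*t), -3*t^2*exp(-5*t)/2 + 5*t*exp(-5*t)]
  [t^2*exp(-5*t)/2 - t*exp(-5*t), -3*t^2*exp(-5*t)/2 + 3*t*exp(-5*t) + exp(-5*t), -t^2*exp(-5*t)/2 + 2*t*exp(-5*t)]
  [t*exp(-5*t), -3*t*exp(-5*t), -t*exp(-5*t) + exp(-5*t)]

Strategy: write A = P · J · P⁻¹ where J is a Jordan canonical form, so e^{tA} = P · e^{tJ} · P⁻¹, and e^{tJ} can be computed block-by-block.

A has Jordan form
J =
  [-5,  1,  0]
  [ 0, -5,  1]
  [ 0,  0, -5]
(up to reordering of blocks).

Per-block formulas:
  For a 3×3 Jordan block J_3(-5): exp(t · J_3(-5)) = e^(-5t)·(I + t·N + (t^2/2)·N^2), where N is the 3×3 nilpotent shift.

After assembling e^{tJ} and conjugating by P, we get:

e^{tA} =
  [3*t^2*exp(-5*t)/2 - 2*t*exp(-5*t) + exp(-5*t), -9*t^2*exp(-5*t)/2 + 6*t*exp(-5*t), -3*t^2*exp(-5*t)/2 + 5*t*exp(-5*t)]
  [t^2*exp(-5*t)/2 - t*exp(-5*t), -3*t^2*exp(-5*t)/2 + 3*t*exp(-5*t) + exp(-5*t), -t^2*exp(-5*t)/2 + 2*t*exp(-5*t)]
  [t*exp(-5*t), -3*t*exp(-5*t), -t*exp(-5*t) + exp(-5*t)]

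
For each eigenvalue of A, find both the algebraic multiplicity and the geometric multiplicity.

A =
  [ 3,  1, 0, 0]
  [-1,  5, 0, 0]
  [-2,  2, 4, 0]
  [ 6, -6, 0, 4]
λ = 4: alg = 4, geom = 3

Step 1 — factor the characteristic polynomial to read off the algebraic multiplicities:
  χ_A(x) = (x - 4)^4

Step 2 — compute geometric multiplicities via the rank-nullity identity g(λ) = n − rank(A − λI):
  rank(A − (4)·I) = 1, so dim ker(A − (4)·I) = n − 1 = 3

Summary:
  λ = 4: algebraic multiplicity = 4, geometric multiplicity = 3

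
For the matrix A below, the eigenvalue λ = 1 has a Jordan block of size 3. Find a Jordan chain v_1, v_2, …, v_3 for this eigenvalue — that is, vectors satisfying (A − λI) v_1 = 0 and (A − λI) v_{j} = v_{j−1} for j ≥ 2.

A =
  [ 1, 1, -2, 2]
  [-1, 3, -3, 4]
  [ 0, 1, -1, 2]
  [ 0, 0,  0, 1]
A Jordan chain for λ = 1 of length 3:
v_1 = (-1, -2, -1, 0)ᵀ
v_2 = (0, -1, 0, 0)ᵀ
v_3 = (1, 0, 0, 0)ᵀ

Let N = A − (1)·I. We want v_3 with N^3 v_3 = 0 but N^2 v_3 ≠ 0; then v_{j-1} := N · v_j for j = 3, …, 2.

Pick v_3 = (1, 0, 0, 0)ᵀ.
Then v_2 = N · v_3 = (0, -1, 0, 0)ᵀ.
Then v_1 = N · v_2 = (-1, -2, -1, 0)ᵀ.

Sanity check: (A − (1)·I) v_1 = (0, 0, 0, 0)ᵀ = 0. ✓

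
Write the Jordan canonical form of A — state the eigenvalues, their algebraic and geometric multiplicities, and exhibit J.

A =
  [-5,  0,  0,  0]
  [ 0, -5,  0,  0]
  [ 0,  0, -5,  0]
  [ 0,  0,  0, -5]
J_1(-5) ⊕ J_1(-5) ⊕ J_1(-5) ⊕ J_1(-5)

The characteristic polynomial is
  det(x·I − A) = x^4 + 20*x^3 + 150*x^2 + 500*x + 625 = (x + 5)^4

Eigenvalues and multiplicities (the geometric multiplicity of λ is n − rank(A − λI), which equals the number of Jordan blocks for λ):
  λ = -5: algebraic multiplicity = 4, geometric multiplicity = 4

Determining the block sizes for each eigenvalue:
  λ = -5: gm = am = 4, so every block has size 1 → block sizes [1, 1, 1, 1]

Assembling the blocks gives a Jordan form
J =
  [-5,  0,  0,  0]
  [ 0, -5,  0,  0]
  [ 0,  0, -5,  0]
  [ 0,  0,  0, -5]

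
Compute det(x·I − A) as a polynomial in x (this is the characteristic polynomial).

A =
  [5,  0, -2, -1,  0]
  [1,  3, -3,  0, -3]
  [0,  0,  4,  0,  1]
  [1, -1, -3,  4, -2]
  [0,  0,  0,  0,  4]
x^5 - 20*x^4 + 160*x^3 - 640*x^2 + 1280*x - 1024

Expanding det(x·I − A) (e.g. by cofactor expansion or by noting that A is similar to its Jordan form J, which has the same characteristic polynomial as A) gives
  χ_A(x) = x^5 - 20*x^4 + 160*x^3 - 640*x^2 + 1280*x - 1024
which factors as (x - 4)^5. The eigenvalues (with algebraic multiplicities) are λ = 4 with multiplicity 5.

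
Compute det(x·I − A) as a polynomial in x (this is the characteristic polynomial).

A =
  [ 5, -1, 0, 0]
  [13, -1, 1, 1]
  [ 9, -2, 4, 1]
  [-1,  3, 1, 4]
x^4 - 12*x^3 + 54*x^2 - 108*x + 81

Expanding det(x·I − A) (e.g. by cofactor expansion or by noting that A is similar to its Jordan form J, which has the same characteristic polynomial as A) gives
  χ_A(x) = x^4 - 12*x^3 + 54*x^2 - 108*x + 81
which factors as (x - 3)^4. The eigenvalues (with algebraic multiplicities) are λ = 3 with multiplicity 4.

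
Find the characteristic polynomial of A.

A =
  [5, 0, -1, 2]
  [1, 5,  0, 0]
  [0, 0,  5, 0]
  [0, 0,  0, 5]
x^4 - 20*x^3 + 150*x^2 - 500*x + 625

Expanding det(x·I − A) (e.g. by cofactor expansion or by noting that A is similar to its Jordan form J, which has the same characteristic polynomial as A) gives
  χ_A(x) = x^4 - 20*x^3 + 150*x^2 - 500*x + 625
which factors as (x - 5)^4. The eigenvalues (with algebraic multiplicities) are λ = 5 with multiplicity 4.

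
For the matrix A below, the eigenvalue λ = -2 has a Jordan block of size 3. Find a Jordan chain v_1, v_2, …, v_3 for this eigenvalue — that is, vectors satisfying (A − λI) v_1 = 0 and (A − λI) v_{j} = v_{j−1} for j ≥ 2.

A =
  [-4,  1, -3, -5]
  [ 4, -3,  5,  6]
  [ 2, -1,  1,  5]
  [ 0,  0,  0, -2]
A Jordan chain for λ = -2 of length 3:
v_1 = (2, -2, -2, 0)ᵀ
v_2 = (-2, 4, 2, 0)ᵀ
v_3 = (1, 0, 0, 0)ᵀ

Let N = A − (-2)·I. We want v_3 with N^3 v_3 = 0 but N^2 v_3 ≠ 0; then v_{j-1} := N · v_j for j = 3, …, 2.

Pick v_3 = (1, 0, 0, 0)ᵀ.
Then v_2 = N · v_3 = (-2, 4, 2, 0)ᵀ.
Then v_1 = N · v_2 = (2, -2, -2, 0)ᵀ.

Sanity check: (A − (-2)·I) v_1 = (0, 0, 0, 0)ᵀ = 0. ✓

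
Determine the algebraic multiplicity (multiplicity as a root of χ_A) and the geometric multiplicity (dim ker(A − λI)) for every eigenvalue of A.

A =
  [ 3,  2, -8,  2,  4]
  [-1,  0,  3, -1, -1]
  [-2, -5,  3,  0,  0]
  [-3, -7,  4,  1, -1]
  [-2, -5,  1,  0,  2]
λ = 1: alg = 1, geom = 1; λ = 2: alg = 4, geom = 2

Step 1 — factor the characteristic polynomial to read off the algebraic multiplicities:
  χ_A(x) = (x - 2)^4*(x - 1)

Step 2 — compute geometric multiplicities via the rank-nullity identity g(λ) = n − rank(A − λI):
  rank(A − (1)·I) = 4, so dim ker(A − (1)·I) = n − 4 = 1
  rank(A − (2)·I) = 3, so dim ker(A − (2)·I) = n − 3 = 2

Summary:
  λ = 1: algebraic multiplicity = 1, geometric multiplicity = 1
  λ = 2: algebraic multiplicity = 4, geometric multiplicity = 2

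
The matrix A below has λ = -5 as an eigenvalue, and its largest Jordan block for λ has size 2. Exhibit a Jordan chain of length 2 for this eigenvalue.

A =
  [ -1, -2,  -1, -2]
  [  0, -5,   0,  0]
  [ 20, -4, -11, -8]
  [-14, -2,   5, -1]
A Jordan chain for λ = -5 of length 2:
v_1 = (-2, 0, -4, -2)ᵀ
v_2 = (0, 1, 0, 0)ᵀ

Let N = A − (-5)·I. We want v_2 with N^2 v_2 = 0 but N^1 v_2 ≠ 0; then v_{j-1} := N · v_j for j = 2, …, 2.

Pick v_2 = (0, 1, 0, 0)ᵀ.
Then v_1 = N · v_2 = (-2, 0, -4, -2)ᵀ.

Sanity check: (A − (-5)·I) v_1 = (0, 0, 0, 0)ᵀ = 0. ✓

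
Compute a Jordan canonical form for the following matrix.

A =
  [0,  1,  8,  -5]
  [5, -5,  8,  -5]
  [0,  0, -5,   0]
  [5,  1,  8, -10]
J_3(-5) ⊕ J_1(-5)

The characteristic polynomial is
  det(x·I − A) = x^4 + 20*x^3 + 150*x^2 + 500*x + 625 = (x + 5)^4

Eigenvalues and multiplicities (the geometric multiplicity of λ is n − rank(A − λI), which equals the number of Jordan blocks for λ):
  λ = -5: algebraic multiplicity = 4, geometric multiplicity = 2

Determining the block sizes for each eigenvalue:
  λ = -5: with am = 4 and gm = 2, the partition is not yet determined (e.g. several partitions of 4 into 2 parts exist). Let N = A − (-5)·I. Computing rank(N^1) = 2, rank(N^2) = 1, rank(N^3) = 0; the number of blocks of size ≥ j is rank(N^{j−1}) − rank(N^j), giving [2, 1, 1]. So we have 1 block(s) of size 3, 1 block(s) of size 1 → block sizes [3, 1]

Assembling the blocks gives a Jordan form
J =
  [-5,  1,  0,  0]
  [ 0, -5,  1,  0]
  [ 0,  0, -5,  0]
  [ 0,  0,  0, -5]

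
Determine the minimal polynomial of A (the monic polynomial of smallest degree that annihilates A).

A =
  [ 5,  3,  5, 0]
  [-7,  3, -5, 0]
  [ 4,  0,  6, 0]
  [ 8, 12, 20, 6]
x^3 - 14*x^2 + 64*x - 96

The characteristic polynomial is χ_A(x) = (x - 6)^2*(x - 4)^2, so the eigenvalues are known. The minimal polynomial is
  m_A(x) = Π_λ (x − λ)^{k_λ}
where k_λ is the size of the *largest* Jordan block for λ (equivalently, the smallest k with (A − λI)^k v = 0 for every generalised eigenvector v of λ).

  λ = 4: largest Jordan block has size 2, contributing (x − 4)^2
  λ = 6: largest Jordan block has size 1, contributing (x − 6)

So m_A(x) = (x - 6)*(x - 4)^2 = x^3 - 14*x^2 + 64*x - 96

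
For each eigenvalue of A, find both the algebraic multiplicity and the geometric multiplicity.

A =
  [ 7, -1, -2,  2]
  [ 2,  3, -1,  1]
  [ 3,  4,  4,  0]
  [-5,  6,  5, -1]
λ = 3: alg = 3, geom = 1; λ = 4: alg = 1, geom = 1

Step 1 — factor the characteristic polynomial to read off the algebraic multiplicities:
  χ_A(x) = (x - 4)*(x - 3)^3

Step 2 — compute geometric multiplicities via the rank-nullity identity g(λ) = n − rank(A − λI):
  rank(A − (3)·I) = 3, so dim ker(A − (3)·I) = n − 3 = 1
  rank(A − (4)·I) = 3, so dim ker(A − (4)·I) = n − 3 = 1

Summary:
  λ = 3: algebraic multiplicity = 3, geometric multiplicity = 1
  λ = 4: algebraic multiplicity = 1, geometric multiplicity = 1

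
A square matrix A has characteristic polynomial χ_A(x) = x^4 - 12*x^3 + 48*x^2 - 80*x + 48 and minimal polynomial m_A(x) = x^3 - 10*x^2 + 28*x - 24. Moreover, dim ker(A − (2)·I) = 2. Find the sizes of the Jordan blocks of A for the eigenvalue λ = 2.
Block sizes for λ = 2: [2, 1]

Step 1 — from the characteristic polynomial, algebraic multiplicity of λ = 2 is 3. From dim ker(A − (2)·I) = 2, there are exactly 2 Jordan blocks for λ = 2.
Step 2 — from the minimal polynomial, the factor (x − 2)^2 tells us the largest block for λ = 2 has size 2.
Step 3 — with total size 3, 2 blocks, and largest block 2, the block sizes (in nonincreasing order) are [2, 1].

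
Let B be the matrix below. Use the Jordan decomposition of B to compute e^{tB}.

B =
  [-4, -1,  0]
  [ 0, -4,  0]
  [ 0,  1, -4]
e^{tB} =
  [exp(-4*t), -t*exp(-4*t), 0]
  [0, exp(-4*t), 0]
  [0, t*exp(-4*t), exp(-4*t)]

Strategy: write B = P · J · P⁻¹ where J is a Jordan canonical form, so e^{tB} = P · e^{tJ} · P⁻¹, and e^{tJ} can be computed block-by-block.

B has Jordan form
J =
  [-4,  1,  0]
  [ 0, -4,  0]
  [ 0,  0, -4]
(up to reordering of blocks).

Per-block formulas:
  For a 1×1 block at λ = -4: exp(t · [-4]) = [e^(-4t)].
  For a 2×2 Jordan block J_2(-4): exp(t · J_2(-4)) = e^(-4t)·(I + t·N), where N is the 2×2 nilpotent shift.

After assembling e^{tJ} and conjugating by P, we get:

e^{tB} =
  [exp(-4*t), -t*exp(-4*t), 0]
  [0, exp(-4*t), 0]
  [0, t*exp(-4*t), exp(-4*t)]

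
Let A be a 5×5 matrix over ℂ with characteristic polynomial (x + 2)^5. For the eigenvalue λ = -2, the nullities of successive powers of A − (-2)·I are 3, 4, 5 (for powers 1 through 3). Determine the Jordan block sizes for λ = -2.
Block sizes for λ = -2: [3, 1, 1]

From the dimensions of kernels of powers, the number of Jordan blocks of size at least j is d_j − d_{j−1} where d_j = dim ker(N^j) (with d_0 = 0). Computing the differences gives [3, 1, 1].
The number of blocks of size exactly k is (#blocks of size ≥ k) − (#blocks of size ≥ k + 1), so the partition is: 2 block(s) of size 1, 1 block(s) of size 3.
In nonincreasing order the block sizes are [3, 1, 1].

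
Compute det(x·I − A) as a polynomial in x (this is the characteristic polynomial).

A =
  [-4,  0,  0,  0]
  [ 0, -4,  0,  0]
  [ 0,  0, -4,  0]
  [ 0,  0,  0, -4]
x^4 + 16*x^3 + 96*x^2 + 256*x + 256

Expanding det(x·I − A) (e.g. by cofactor expansion or by noting that A is similar to its Jordan form J, which has the same characteristic polynomial as A) gives
  χ_A(x) = x^4 + 16*x^3 + 96*x^2 + 256*x + 256
which factors as (x + 4)^4. The eigenvalues (with algebraic multiplicities) are λ = -4 with multiplicity 4.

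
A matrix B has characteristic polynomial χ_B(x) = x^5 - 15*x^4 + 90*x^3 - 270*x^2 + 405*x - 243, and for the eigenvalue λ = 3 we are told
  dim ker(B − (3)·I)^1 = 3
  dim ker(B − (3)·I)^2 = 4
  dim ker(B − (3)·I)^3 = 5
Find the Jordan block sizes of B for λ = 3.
Block sizes for λ = 3: [3, 1, 1]

From the dimensions of kernels of powers, the number of Jordan blocks of size at least j is d_j − d_{j−1} where d_j = dim ker(N^j) (with d_0 = 0). Computing the differences gives [3, 1, 1].
The number of blocks of size exactly k is (#blocks of size ≥ k) − (#blocks of size ≥ k + 1), so the partition is: 2 block(s) of size 1, 1 block(s) of size 3.
In nonincreasing order the block sizes are [3, 1, 1].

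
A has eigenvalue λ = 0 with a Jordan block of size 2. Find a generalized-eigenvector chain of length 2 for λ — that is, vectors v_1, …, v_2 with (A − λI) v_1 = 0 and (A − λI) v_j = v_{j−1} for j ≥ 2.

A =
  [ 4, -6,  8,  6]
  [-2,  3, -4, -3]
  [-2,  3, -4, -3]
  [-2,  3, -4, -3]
A Jordan chain for λ = 0 of length 2:
v_1 = (4, -2, -2, -2)ᵀ
v_2 = (1, 0, 0, 0)ᵀ

Let N = A − (0)·I. We want v_2 with N^2 v_2 = 0 but N^1 v_2 ≠ 0; then v_{j-1} := N · v_j for j = 2, …, 2.

Pick v_2 = (1, 0, 0, 0)ᵀ.
Then v_1 = N · v_2 = (4, -2, -2, -2)ᵀ.

Sanity check: (A − (0)·I) v_1 = (0, 0, 0, 0)ᵀ = 0. ✓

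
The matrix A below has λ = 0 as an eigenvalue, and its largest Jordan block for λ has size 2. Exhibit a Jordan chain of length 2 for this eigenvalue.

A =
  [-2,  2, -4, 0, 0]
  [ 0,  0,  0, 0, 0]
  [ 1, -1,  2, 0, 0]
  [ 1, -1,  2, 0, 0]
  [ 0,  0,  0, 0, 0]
A Jordan chain for λ = 0 of length 2:
v_1 = (-2, 0, 1, 1, 0)ᵀ
v_2 = (1, 0, 0, 0, 0)ᵀ

Let N = A − (0)·I. We want v_2 with N^2 v_2 = 0 but N^1 v_2 ≠ 0; then v_{j-1} := N · v_j for j = 2, …, 2.

Pick v_2 = (1, 0, 0, 0, 0)ᵀ.
Then v_1 = N · v_2 = (-2, 0, 1, 1, 0)ᵀ.

Sanity check: (A − (0)·I) v_1 = (0, 0, 0, 0, 0)ᵀ = 0. ✓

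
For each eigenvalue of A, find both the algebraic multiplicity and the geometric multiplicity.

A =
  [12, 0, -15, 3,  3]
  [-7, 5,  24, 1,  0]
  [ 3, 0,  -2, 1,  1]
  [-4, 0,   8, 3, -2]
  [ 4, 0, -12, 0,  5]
λ = 3: alg = 1, geom = 1; λ = 5: alg = 4, geom = 2

Step 1 — factor the characteristic polynomial to read off the algebraic multiplicities:
  χ_A(x) = (x - 5)^4*(x - 3)

Step 2 — compute geometric multiplicities via the rank-nullity identity g(λ) = n − rank(A − λI):
  rank(A − (3)·I) = 4, so dim ker(A − (3)·I) = n − 4 = 1
  rank(A − (5)·I) = 3, so dim ker(A − (5)·I) = n − 3 = 2

Summary:
  λ = 3: algebraic multiplicity = 1, geometric multiplicity = 1
  λ = 5: algebraic multiplicity = 4, geometric multiplicity = 2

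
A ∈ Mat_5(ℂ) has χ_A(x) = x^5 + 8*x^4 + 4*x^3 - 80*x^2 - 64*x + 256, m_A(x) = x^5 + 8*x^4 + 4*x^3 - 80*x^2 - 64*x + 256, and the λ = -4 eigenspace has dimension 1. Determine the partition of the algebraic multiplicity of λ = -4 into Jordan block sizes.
Block sizes for λ = -4: [3]

Step 1 — from the characteristic polynomial, algebraic multiplicity of λ = -4 is 3. From dim ker(A − (-4)·I) = 1, there are exactly 1 Jordan blocks for λ = -4.
Step 2 — from the minimal polynomial, the factor (x + 4)^3 tells us the largest block for λ = -4 has size 3.
Step 3 — with total size 3, 1 blocks, and largest block 3, the block sizes (in nonincreasing order) are [3].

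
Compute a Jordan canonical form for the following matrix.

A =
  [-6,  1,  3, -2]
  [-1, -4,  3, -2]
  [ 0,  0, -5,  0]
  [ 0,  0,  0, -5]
J_2(-5) ⊕ J_1(-5) ⊕ J_1(-5)

The characteristic polynomial is
  det(x·I − A) = x^4 + 20*x^3 + 150*x^2 + 500*x + 625 = (x + 5)^4

Eigenvalues and multiplicities (the geometric multiplicity of λ is n − rank(A − λI), which equals the number of Jordan blocks for λ):
  λ = -5: algebraic multiplicity = 4, geometric multiplicity = 3

Determining the block sizes for each eigenvalue:
  λ = -5: 3 blocks summing to 4 forces exactly one block of size 2 and the rest size 1 → block sizes [2, 1, 1]

Assembling the blocks gives a Jordan form
J =
  [-5,  1,  0,  0]
  [ 0, -5,  0,  0]
  [ 0,  0, -5,  0]
  [ 0,  0,  0, -5]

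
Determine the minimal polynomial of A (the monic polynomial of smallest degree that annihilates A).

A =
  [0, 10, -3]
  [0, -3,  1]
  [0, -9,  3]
x^3

The characteristic polynomial is χ_A(x) = x^3, so the eigenvalues are known. The minimal polynomial is
  m_A(x) = Π_λ (x − λ)^{k_λ}
where k_λ is the size of the *largest* Jordan block for λ (equivalently, the smallest k with (A − λI)^k v = 0 for every generalised eigenvector v of λ).

  λ = 0: largest Jordan block has size 3, contributing (x − 0)^3

So m_A(x) = x^3 = x^3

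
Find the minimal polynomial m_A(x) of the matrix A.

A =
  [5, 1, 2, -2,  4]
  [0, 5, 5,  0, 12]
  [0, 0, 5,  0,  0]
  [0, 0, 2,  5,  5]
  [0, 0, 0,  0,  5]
x^3 - 15*x^2 + 75*x - 125

The characteristic polynomial is χ_A(x) = (x - 5)^5, so the eigenvalues are known. The minimal polynomial is
  m_A(x) = Π_λ (x − λ)^{k_λ}
where k_λ is the size of the *largest* Jordan block for λ (equivalently, the smallest k with (A − λI)^k v = 0 for every generalised eigenvector v of λ).

  λ = 5: largest Jordan block has size 3, contributing (x − 5)^3

So m_A(x) = (x - 5)^3 = x^3 - 15*x^2 + 75*x - 125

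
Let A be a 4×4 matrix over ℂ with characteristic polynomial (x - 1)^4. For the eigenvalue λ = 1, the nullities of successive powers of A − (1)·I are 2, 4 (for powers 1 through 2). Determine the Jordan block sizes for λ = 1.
Block sizes for λ = 1: [2, 2]

From the dimensions of kernels of powers, the number of Jordan blocks of size at least j is d_j − d_{j−1} where d_j = dim ker(N^j) (with d_0 = 0). Computing the differences gives [2, 2].
The number of blocks of size exactly k is (#blocks of size ≥ k) − (#blocks of size ≥ k + 1), so the partition is: 2 block(s) of size 2.
In nonincreasing order the block sizes are [2, 2].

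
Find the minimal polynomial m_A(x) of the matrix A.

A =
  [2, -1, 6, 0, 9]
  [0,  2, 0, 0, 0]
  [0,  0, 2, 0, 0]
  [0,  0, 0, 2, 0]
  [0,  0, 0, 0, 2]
x^2 - 4*x + 4

The characteristic polynomial is χ_A(x) = (x - 2)^5, so the eigenvalues are known. The minimal polynomial is
  m_A(x) = Π_λ (x − λ)^{k_λ}
where k_λ is the size of the *largest* Jordan block for λ (equivalently, the smallest k with (A − λI)^k v = 0 for every generalised eigenvector v of λ).

  λ = 2: largest Jordan block has size 2, contributing (x − 2)^2

So m_A(x) = (x - 2)^2 = x^2 - 4*x + 4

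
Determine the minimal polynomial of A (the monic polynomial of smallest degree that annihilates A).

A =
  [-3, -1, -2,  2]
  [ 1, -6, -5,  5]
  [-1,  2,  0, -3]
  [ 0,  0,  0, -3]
x^3 + 9*x^2 + 27*x + 27

The characteristic polynomial is χ_A(x) = (x + 3)^4, so the eigenvalues are known. The minimal polynomial is
  m_A(x) = Π_λ (x − λ)^{k_λ}
where k_λ is the size of the *largest* Jordan block for λ (equivalently, the smallest k with (A − λI)^k v = 0 for every generalised eigenvector v of λ).

  λ = -3: largest Jordan block has size 3, contributing (x + 3)^3

So m_A(x) = (x + 3)^3 = x^3 + 9*x^2 + 27*x + 27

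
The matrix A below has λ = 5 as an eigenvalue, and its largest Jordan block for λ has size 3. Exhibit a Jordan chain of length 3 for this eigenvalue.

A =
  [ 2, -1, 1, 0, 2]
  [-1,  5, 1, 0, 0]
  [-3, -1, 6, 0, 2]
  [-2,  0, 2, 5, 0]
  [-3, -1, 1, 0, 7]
A Jordan chain for λ = 5 of length 3:
v_1 = (1, 0, 1, 0, 1)ᵀ
v_2 = (-3, -1, -3, -2, -3)ᵀ
v_3 = (1, 0, 0, 0, 0)ᵀ

Let N = A − (5)·I. We want v_3 with N^3 v_3 = 0 but N^2 v_3 ≠ 0; then v_{j-1} := N · v_j for j = 3, …, 2.

Pick v_3 = (1, 0, 0, 0, 0)ᵀ.
Then v_2 = N · v_3 = (-3, -1, -3, -2, -3)ᵀ.
Then v_1 = N · v_2 = (1, 0, 1, 0, 1)ᵀ.

Sanity check: (A − (5)·I) v_1 = (0, 0, 0, 0, 0)ᵀ = 0. ✓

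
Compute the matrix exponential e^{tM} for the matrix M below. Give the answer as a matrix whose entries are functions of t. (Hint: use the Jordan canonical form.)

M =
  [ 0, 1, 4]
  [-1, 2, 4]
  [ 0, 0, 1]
e^{tM} =
  [-t*exp(t) + exp(t), t*exp(t), 4*t*exp(t)]
  [-t*exp(t), t*exp(t) + exp(t), 4*t*exp(t)]
  [0, 0, exp(t)]

Strategy: write M = P · J · P⁻¹ where J is a Jordan canonical form, so e^{tM} = P · e^{tJ} · P⁻¹, and e^{tJ} can be computed block-by-block.

M has Jordan form
J =
  [1, 1, 0]
  [0, 1, 0]
  [0, 0, 1]
(up to reordering of blocks).

Per-block formulas:
  For a 1×1 block at λ = 1: exp(t · [1]) = [e^(1t)].
  For a 2×2 Jordan block J_2(1): exp(t · J_2(1)) = e^(1t)·(I + t·N), where N is the 2×2 nilpotent shift.

After assembling e^{tJ} and conjugating by P, we get:

e^{tM} =
  [-t*exp(t) + exp(t), t*exp(t), 4*t*exp(t)]
  [-t*exp(t), t*exp(t) + exp(t), 4*t*exp(t)]
  [0, 0, exp(t)]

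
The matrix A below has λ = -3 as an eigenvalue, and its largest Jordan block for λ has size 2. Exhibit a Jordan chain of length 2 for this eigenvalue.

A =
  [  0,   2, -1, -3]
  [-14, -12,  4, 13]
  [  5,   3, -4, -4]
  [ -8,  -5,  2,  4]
A Jordan chain for λ = -3 of length 2:
v_1 = (3, -14, 5, -8)ᵀ
v_2 = (1, 0, 0, 0)ᵀ

Let N = A − (-3)·I. We want v_2 with N^2 v_2 = 0 but N^1 v_2 ≠ 0; then v_{j-1} := N · v_j for j = 2, …, 2.

Pick v_2 = (1, 0, 0, 0)ᵀ.
Then v_1 = N · v_2 = (3, -14, 5, -8)ᵀ.

Sanity check: (A − (-3)·I) v_1 = (0, 0, 0, 0)ᵀ = 0. ✓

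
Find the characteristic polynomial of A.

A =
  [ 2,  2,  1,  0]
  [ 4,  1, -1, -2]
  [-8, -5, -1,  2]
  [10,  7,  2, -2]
x^4

Expanding det(x·I − A) (e.g. by cofactor expansion or by noting that A is similar to its Jordan form J, which has the same characteristic polynomial as A) gives
  χ_A(x) = x^4
which factors as x^4. The eigenvalues (with algebraic multiplicities) are λ = 0 with multiplicity 4.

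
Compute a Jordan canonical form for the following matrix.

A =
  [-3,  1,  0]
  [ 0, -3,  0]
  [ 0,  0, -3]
J_2(-3) ⊕ J_1(-3)

The characteristic polynomial is
  det(x·I − A) = x^3 + 9*x^2 + 27*x + 27 = (x + 3)^3

Eigenvalues and multiplicities (the geometric multiplicity of λ is n − rank(A − λI), which equals the number of Jordan blocks for λ):
  λ = -3: algebraic multiplicity = 3, geometric multiplicity = 2

Determining the block sizes for each eigenvalue:
  λ = -3: 2 blocks summing to 3 forces exactly one block of size 2 and the rest size 1 → block sizes [2, 1]

Assembling the blocks gives a Jordan form
J =
  [-3,  1,  0]
  [ 0, -3,  0]
  [ 0,  0, -3]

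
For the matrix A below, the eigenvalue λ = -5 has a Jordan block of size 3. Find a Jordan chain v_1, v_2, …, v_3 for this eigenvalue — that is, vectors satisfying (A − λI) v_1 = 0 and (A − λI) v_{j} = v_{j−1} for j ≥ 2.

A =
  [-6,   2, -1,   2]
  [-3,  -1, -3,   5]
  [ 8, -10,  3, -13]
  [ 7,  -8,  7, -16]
A Jordan chain for λ = -5 of length 3:
v_1 = (1, 2, -5, -4)ᵀ
v_2 = (-1, -3, 8, 7)ᵀ
v_3 = (1, 0, 0, 0)ᵀ

Let N = A − (-5)·I. We want v_3 with N^3 v_3 = 0 but N^2 v_3 ≠ 0; then v_{j-1} := N · v_j for j = 3, …, 2.

Pick v_3 = (1, 0, 0, 0)ᵀ.
Then v_2 = N · v_3 = (-1, -3, 8, 7)ᵀ.
Then v_1 = N · v_2 = (1, 2, -5, -4)ᵀ.

Sanity check: (A − (-5)·I) v_1 = (0, 0, 0, 0)ᵀ = 0. ✓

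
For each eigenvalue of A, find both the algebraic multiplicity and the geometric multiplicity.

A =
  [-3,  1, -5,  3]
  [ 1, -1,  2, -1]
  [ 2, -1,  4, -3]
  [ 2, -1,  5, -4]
λ = -1: alg = 4, geom = 2

Step 1 — factor the characteristic polynomial to read off the algebraic multiplicities:
  χ_A(x) = (x + 1)^4

Step 2 — compute geometric multiplicities via the rank-nullity identity g(λ) = n − rank(A − λI):
  rank(A − (-1)·I) = 2, so dim ker(A − (-1)·I) = n − 2 = 2

Summary:
  λ = -1: algebraic multiplicity = 4, geometric multiplicity = 2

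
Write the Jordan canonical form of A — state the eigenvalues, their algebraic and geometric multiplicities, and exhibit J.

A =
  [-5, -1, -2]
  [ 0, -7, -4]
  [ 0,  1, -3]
J_2(-5) ⊕ J_1(-5)

The characteristic polynomial is
  det(x·I − A) = x^3 + 15*x^2 + 75*x + 125 = (x + 5)^3

Eigenvalues and multiplicities (the geometric multiplicity of λ is n − rank(A − λI), which equals the number of Jordan blocks for λ):
  λ = -5: algebraic multiplicity = 3, geometric multiplicity = 2

Determining the block sizes for each eigenvalue:
  λ = -5: 2 blocks summing to 3 forces exactly one block of size 2 and the rest size 1 → block sizes [2, 1]

Assembling the blocks gives a Jordan form
J =
  [-5,  1,  0]
  [ 0, -5,  0]
  [ 0,  0, -5]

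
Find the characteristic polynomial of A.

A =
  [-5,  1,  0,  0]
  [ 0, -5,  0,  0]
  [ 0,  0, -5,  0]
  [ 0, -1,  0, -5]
x^4 + 20*x^3 + 150*x^2 + 500*x + 625

Expanding det(x·I − A) (e.g. by cofactor expansion or by noting that A is similar to its Jordan form J, which has the same characteristic polynomial as A) gives
  χ_A(x) = x^4 + 20*x^3 + 150*x^2 + 500*x + 625
which factors as (x + 5)^4. The eigenvalues (with algebraic multiplicities) are λ = -5 with multiplicity 4.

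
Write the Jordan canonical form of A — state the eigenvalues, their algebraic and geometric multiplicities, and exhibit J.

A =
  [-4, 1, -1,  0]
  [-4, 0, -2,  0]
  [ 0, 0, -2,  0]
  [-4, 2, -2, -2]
J_2(-2) ⊕ J_1(-2) ⊕ J_1(-2)

The characteristic polynomial is
  det(x·I − A) = x^4 + 8*x^3 + 24*x^2 + 32*x + 16 = (x + 2)^4

Eigenvalues and multiplicities (the geometric multiplicity of λ is n − rank(A − λI), which equals the number of Jordan blocks for λ):
  λ = -2: algebraic multiplicity = 4, geometric multiplicity = 3

Determining the block sizes for each eigenvalue:
  λ = -2: 3 blocks summing to 4 forces exactly one block of size 2 and the rest size 1 → block sizes [2, 1, 1]

Assembling the blocks gives a Jordan form
J =
  [-2,  1,  0,  0]
  [ 0, -2,  0,  0]
  [ 0,  0, -2,  0]
  [ 0,  0,  0, -2]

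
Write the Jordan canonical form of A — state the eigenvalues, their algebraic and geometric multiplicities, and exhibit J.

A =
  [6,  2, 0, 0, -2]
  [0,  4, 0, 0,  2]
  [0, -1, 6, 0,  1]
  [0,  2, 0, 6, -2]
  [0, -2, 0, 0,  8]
J_2(6) ⊕ J_1(6) ⊕ J_1(6) ⊕ J_1(6)

The characteristic polynomial is
  det(x·I − A) = x^5 - 30*x^4 + 360*x^3 - 2160*x^2 + 6480*x - 7776 = (x - 6)^5

Eigenvalues and multiplicities (the geometric multiplicity of λ is n − rank(A − λI), which equals the number of Jordan blocks for λ):
  λ = 6: algebraic multiplicity = 5, geometric multiplicity = 4

Determining the block sizes for each eigenvalue:
  λ = 6: 4 blocks summing to 5 forces exactly one block of size 2 and the rest size 1 → block sizes [2, 1, 1, 1]

Assembling the blocks gives a Jordan form
J =
  [6, 1, 0, 0, 0]
  [0, 6, 0, 0, 0]
  [0, 0, 6, 0, 0]
  [0, 0, 0, 6, 0]
  [0, 0, 0, 0, 6]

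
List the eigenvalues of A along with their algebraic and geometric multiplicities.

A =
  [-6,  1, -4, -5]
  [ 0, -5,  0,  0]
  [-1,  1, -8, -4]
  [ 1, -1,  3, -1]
λ = -5: alg = 4, geom = 2

Step 1 — factor the characteristic polynomial to read off the algebraic multiplicities:
  χ_A(x) = (x + 5)^4

Step 2 — compute geometric multiplicities via the rank-nullity identity g(λ) = n − rank(A − λI):
  rank(A − (-5)·I) = 2, so dim ker(A − (-5)·I) = n − 2 = 2

Summary:
  λ = -5: algebraic multiplicity = 4, geometric multiplicity = 2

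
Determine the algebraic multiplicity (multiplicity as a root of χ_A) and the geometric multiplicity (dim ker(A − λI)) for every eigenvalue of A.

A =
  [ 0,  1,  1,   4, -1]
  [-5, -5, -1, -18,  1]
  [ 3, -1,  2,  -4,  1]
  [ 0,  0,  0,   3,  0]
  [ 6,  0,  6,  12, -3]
λ = -3: alg = 3, geom = 1; λ = 3: alg = 2, geom = 2

Step 1 — factor the characteristic polynomial to read off the algebraic multiplicities:
  χ_A(x) = (x - 3)^2*(x + 3)^3

Step 2 — compute geometric multiplicities via the rank-nullity identity g(λ) = n − rank(A − λI):
  rank(A − (-3)·I) = 4, so dim ker(A − (-3)·I) = n − 4 = 1
  rank(A − (3)·I) = 3, so dim ker(A − (3)·I) = n − 3 = 2

Summary:
  λ = -3: algebraic multiplicity = 3, geometric multiplicity = 1
  λ = 3: algebraic multiplicity = 2, geometric multiplicity = 2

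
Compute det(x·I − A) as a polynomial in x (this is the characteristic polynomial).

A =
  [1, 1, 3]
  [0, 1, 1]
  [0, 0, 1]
x^3 - 3*x^2 + 3*x - 1

Expanding det(x·I − A) (e.g. by cofactor expansion or by noting that A is similar to its Jordan form J, which has the same characteristic polynomial as A) gives
  χ_A(x) = x^3 - 3*x^2 + 3*x - 1
which factors as (x - 1)^3. The eigenvalues (with algebraic multiplicities) are λ = 1 with multiplicity 3.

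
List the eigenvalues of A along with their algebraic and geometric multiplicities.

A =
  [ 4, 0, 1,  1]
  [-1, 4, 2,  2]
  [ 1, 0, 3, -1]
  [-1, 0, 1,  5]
λ = 4: alg = 4, geom = 2

Step 1 — factor the characteristic polynomial to read off the algebraic multiplicities:
  χ_A(x) = (x - 4)^4

Step 2 — compute geometric multiplicities via the rank-nullity identity g(λ) = n − rank(A − λI):
  rank(A − (4)·I) = 2, so dim ker(A − (4)·I) = n − 2 = 2

Summary:
  λ = 4: algebraic multiplicity = 4, geometric multiplicity = 2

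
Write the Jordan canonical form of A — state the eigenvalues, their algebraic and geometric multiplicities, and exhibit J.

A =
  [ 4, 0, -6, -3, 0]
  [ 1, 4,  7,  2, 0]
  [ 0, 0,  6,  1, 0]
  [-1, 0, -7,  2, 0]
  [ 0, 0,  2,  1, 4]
J_3(4) ⊕ J_1(4) ⊕ J_1(4)

The characteristic polynomial is
  det(x·I − A) = x^5 - 20*x^4 + 160*x^3 - 640*x^2 + 1280*x - 1024 = (x - 4)^5

Eigenvalues and multiplicities (the geometric multiplicity of λ is n − rank(A − λI), which equals the number of Jordan blocks for λ):
  λ = 4: algebraic multiplicity = 5, geometric multiplicity = 3

Determining the block sizes for each eigenvalue:
  λ = 4: with am = 5 and gm = 3, the partition is not yet determined (e.g. several partitions of 5 into 3 parts exist). Let N = A − (4)·I. Computing rank(N^1) = 2, rank(N^2) = 1, rank(N^3) = 0; the number of blocks of size ≥ j is rank(N^{j−1}) − rank(N^j), giving [3, 1, 1]. So we have 1 block(s) of size 3, 2 block(s) of size 1 → block sizes [3, 1, 1]

Assembling the blocks gives a Jordan form
J =
  [4, 1, 0, 0, 0]
  [0, 4, 1, 0, 0]
  [0, 0, 4, 0, 0]
  [0, 0, 0, 4, 0]
  [0, 0, 0, 0, 4]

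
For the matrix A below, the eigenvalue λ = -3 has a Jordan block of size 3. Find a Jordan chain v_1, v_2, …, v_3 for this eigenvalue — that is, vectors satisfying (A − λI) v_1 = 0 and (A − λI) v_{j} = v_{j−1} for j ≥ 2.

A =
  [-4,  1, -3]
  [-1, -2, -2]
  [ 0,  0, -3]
A Jordan chain for λ = -3 of length 3:
v_1 = (1, 1, 0)ᵀ
v_2 = (-3, -2, 0)ᵀ
v_3 = (0, 0, 1)ᵀ

Let N = A − (-3)·I. We want v_3 with N^3 v_3 = 0 but N^2 v_3 ≠ 0; then v_{j-1} := N · v_j for j = 3, …, 2.

Pick v_3 = (0, 0, 1)ᵀ.
Then v_2 = N · v_3 = (-3, -2, 0)ᵀ.
Then v_1 = N · v_2 = (1, 1, 0)ᵀ.

Sanity check: (A − (-3)·I) v_1 = (0, 0, 0)ᵀ = 0. ✓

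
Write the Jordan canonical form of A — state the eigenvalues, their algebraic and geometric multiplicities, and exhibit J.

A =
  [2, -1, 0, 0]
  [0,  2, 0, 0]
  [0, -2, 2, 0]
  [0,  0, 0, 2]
J_2(2) ⊕ J_1(2) ⊕ J_1(2)

The characteristic polynomial is
  det(x·I − A) = x^4 - 8*x^3 + 24*x^2 - 32*x + 16 = (x - 2)^4

Eigenvalues and multiplicities (the geometric multiplicity of λ is n − rank(A − λI), which equals the number of Jordan blocks for λ):
  λ = 2: algebraic multiplicity = 4, geometric multiplicity = 3

Determining the block sizes for each eigenvalue:
  λ = 2: 3 blocks summing to 4 forces exactly one block of size 2 and the rest size 1 → block sizes [2, 1, 1]

Assembling the blocks gives a Jordan form
J =
  [2, 1, 0, 0]
  [0, 2, 0, 0]
  [0, 0, 2, 0]
  [0, 0, 0, 2]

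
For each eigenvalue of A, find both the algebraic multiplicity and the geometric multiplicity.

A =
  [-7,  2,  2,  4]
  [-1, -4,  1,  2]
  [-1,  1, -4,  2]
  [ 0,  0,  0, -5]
λ = -5: alg = 4, geom = 3

Step 1 — factor the characteristic polynomial to read off the algebraic multiplicities:
  χ_A(x) = (x + 5)^4

Step 2 — compute geometric multiplicities via the rank-nullity identity g(λ) = n − rank(A − λI):
  rank(A − (-5)·I) = 1, so dim ker(A − (-5)·I) = n − 1 = 3

Summary:
  λ = -5: algebraic multiplicity = 4, geometric multiplicity = 3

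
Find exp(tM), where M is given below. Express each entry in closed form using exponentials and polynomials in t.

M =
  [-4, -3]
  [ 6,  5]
e^{tM} =
  [-exp(2*t) + 2*exp(-t), -exp(2*t) + exp(-t)]
  [2*exp(2*t) - 2*exp(-t), 2*exp(2*t) - exp(-t)]

Strategy: write M = P · J · P⁻¹ where J is a Jordan canonical form, so e^{tM} = P · e^{tJ} · P⁻¹, and e^{tJ} can be computed block-by-block.

M has Jordan form
J =
  [-1, 0]
  [ 0, 2]
(up to reordering of blocks).

Per-block formulas:
  For a 1×1 block at λ = 2: exp(t · [2]) = [e^(2t)].
  For a 1×1 block at λ = -1: exp(t · [-1]) = [e^(-1t)].

After assembling e^{tJ} and conjugating by P, we get:

e^{tM} =
  [-exp(2*t) + 2*exp(-t), -exp(2*t) + exp(-t)]
  [2*exp(2*t) - 2*exp(-t), 2*exp(2*t) - exp(-t)]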